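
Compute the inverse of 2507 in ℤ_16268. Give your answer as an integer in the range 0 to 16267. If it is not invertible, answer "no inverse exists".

7099

gcd(16268, 2507) by repeated division:
16268 = 6*2507 + 1226
2507 = 2*1226 + 55
1226 = 22*55 + 16
55 = 3*16 + 7
16 = 2*7 + 2
7 = 3*2 + 1
2 = 2*1 + 0
gcd = 1, so the inverse exists. Back-substitute:
1 = 7 − 3·2
1 = −3·16 + 7·7
1 = 7·55 − 24·16
1 = −24·1226 + 535·55
1 = 535·2507 − 1094·1226
1 = −1094·16268 + 7099·2507
So 2507·7099 ≡ 1 (mod 16268).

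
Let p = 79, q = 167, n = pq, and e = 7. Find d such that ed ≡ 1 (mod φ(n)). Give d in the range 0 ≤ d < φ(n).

φ(n) = (p−1)(q−1) = 78·166 = 12948.
Need d with 7·d ≡ 1 (mod 12948). Apply the extended Euclidean algorithm:
12948 = 1849·7 + 5
7 = 1·5 + 2
5 = 2·2 + 1
2 = 2·1 + 0
Back-substitute:
1 = 5 − 2·2
1 = −2·7 + 3·5
1 = 3·12948 − 5549·7
So 7·(-5549) ≡ 1 (mod 12948), hence d ≡ -5549 ≡ 7399 (mod 12948).

7399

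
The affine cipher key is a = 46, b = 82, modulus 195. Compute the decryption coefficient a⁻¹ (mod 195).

106

Run Euclid on (195, 46):
195 = 4·46 + 11
46 = 4·11 + 2
11 = 5·2 + 1
2 = 2·1 + 0
gcd = 1, so the inverse exists. Back-substitute:
1 = 11 − 5·2
1 = −5·46 + 21·11
1 = 21·195 − 89·46
So 46·(-89) ≡ 1 (mod 195), and -89 ≡ 106 (mod 195).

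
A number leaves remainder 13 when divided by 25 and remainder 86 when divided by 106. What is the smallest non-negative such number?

1888

Write x = 13 + 25·k. Then 25·k ≡ 86 − 13 ≡ 73 (mod 106).
Need 25⁻¹ mod 106. Extended Euclid on (106, 25):
106 = 4*25 + 6
25 = 4*6 + 1
6 = 6*1 + 0
Back-substitute:
1 = 25 − 4·6
1 = −4·106 + 17·25
25⁻¹ ≡ 17 (mod 106), so k ≡ 17·73 ≡ 75 (mod 106).
x = 13 + 25·75 = 1888.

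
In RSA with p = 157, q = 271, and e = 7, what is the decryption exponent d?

36103

φ(n) = (p−1)(q−1) = 156·270 = 42120.
Need d with 7·d ≡ 1 (mod 42120). Apply the extended Euclidean algorithm:
42120 = 6017·7 + 1
7 = 7·1 + 0
Back-substitute:
1 = 42120 − 6017·7
So 7·(-6017) ≡ 1 (mod 42120), hence d ≡ -6017 ≡ 36103 (mod 42120).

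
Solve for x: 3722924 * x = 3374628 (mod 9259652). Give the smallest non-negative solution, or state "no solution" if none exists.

First find gcd(3722924, 9259652):
9259652 = 2·3722924 + 1813804
3722924 = 2·1813804 + 95316
1813804 = 19·95316 + 2800
95316 = 34·2800 + 116
2800 = 24·116 + 16
116 = 7·16 + 4
16 = 4·4 + 0
gcd = 4 and 4 | 3374628, so solutions exist. Divide through by 4: 930731x ≡ 843657 (mod 2314913).
Now find 930731⁻¹ mod 2314913:
2314913 = 2·930731 + 453451
930731 = 2·453451 + 23829
453451 = 19·23829 + 700
23829 = 34·700 + 29
700 = 24·29 + 4
29 = 7·4 + 1
4 = 4·1 + 0
Back-substitute:
1 = 29 − 7·4
1 = −7·700 + 169·29
1 = 169·23829 − 5753·700
1 = −5753·453451 + 109476·23829
1 = 109476·930731 − 224705·453451
1 = −224705·2314913 + 558886·930731
So 930731⁻¹ ≡ 558886 (mod 2314913).
Then x ≡ 558886·843657 ≡ 1976436 (mod 2314913); the smallest non-negative solution is x = 1976436.

1976436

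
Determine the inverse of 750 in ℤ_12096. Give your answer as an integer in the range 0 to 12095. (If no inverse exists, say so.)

Euclidean algorithm on 12096, 750:
12096 = 16·750 + 96
750 = 7·96 + 78
96 = 1·78 + 18
78 = 4·18 + 6
18 = 3·6 + 0
The gcd is 6, not 1, hence no inverse exists.

no inverse exists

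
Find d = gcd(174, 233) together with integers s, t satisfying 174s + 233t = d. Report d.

1

Euclidean algorithm:
233 = 1×174 + 59
174 = 2×59 + 56
59 = 1×56 + 3
56 = 18×3 + 2
3 = 1×2 + 1
2 = 2×1 + 0
gcd(174, 233) = 1.
Express as a combination:
1 = 3 − 2
1 = −56 + 19·3
1 = 19·59 − 20·56
1 = −20·174 + 59·59
1 = 59·233 − 79·174
So 1 = (59)·233 + (-79)·174.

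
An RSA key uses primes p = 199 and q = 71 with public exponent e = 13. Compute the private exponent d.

φ(n) = (p−1)(q−1) = 198·70 = 13860.
Need d with 13·d ≡ 1 (mod 13860). Apply the extended Euclidean algorithm:
13860 = 1066*13 + 2
13 = 6*2 + 1
2 = 2*1 + 0
Back-substitute:
1 = 13 − 6·2
1 = −6·13860 + 6397·13
So 13·6397 ≡ 1 (mod 13860), hence d = 6397.

6397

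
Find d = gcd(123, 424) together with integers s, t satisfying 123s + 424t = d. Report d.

1

Apply Euclid's algorithm to 424 and 123:
424 = 3*123 + 55
123 = 2*55 + 13
55 = 4*13 + 3
13 = 4*3 + 1
3 = 3*1 + 0
gcd(123, 424) = 1.
Back-substituting:
1 = 13 − 4·3
1 = −4·55 + 17·13
1 = 17·123 − 38·55
1 = −38·424 + 131·123
So 1 = (-38)·424 + (131)·123.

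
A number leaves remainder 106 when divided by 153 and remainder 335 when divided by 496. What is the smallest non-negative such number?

Write x = 106 + 153·k. Then 153·k ≡ 335 − 106 ≡ 229 (mod 496).
Need 153⁻¹ mod 496. Extended Euclid on (496, 153):
496 = 3×153 + 37
153 = 4×37 + 5
37 = 7×5 + 2
5 = 2×2 + 1
2 = 2×1 + 0
Back-substitute:
1 = 5 − 2·2
1 = −2·37 + 15·5
1 = 15·153 − 62·37
1 = −62·496 + 201·153
153⁻¹ ≡ 201 (mod 496), so k ≡ 201·229 ≡ 397 (mod 496).
x = 106 + 153·397 = 60847.

60847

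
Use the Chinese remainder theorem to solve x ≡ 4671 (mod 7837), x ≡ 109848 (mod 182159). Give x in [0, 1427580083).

32716309

Write x = 4671 + 7837·k. Then 7837·k ≡ 109848 − 4671 ≡ 105177 (mod 182159).
Need 7837⁻¹ mod 182159. Extended Euclid on (182159, 7837):
182159 = 23×7837 + 1908
7837 = 4×1908 + 205
1908 = 9×205 + 63
205 = 3×63 + 16
63 = 3×16 + 15
16 = 1×15 + 1
15 = 15×1 + 0
Back-substitute:
1 = 16 − 15
1 = −63 + 4·16
1 = 4·205 − 13·63
1 = −13·1908 + 121·205
1 = 121·7837 − 497·1908
1 = −497·182159 + 11552·7837
7837⁻¹ ≡ 11552 (mod 182159), so k ≡ 11552·105177 ≡ 4174 (mod 182159).
x = 4671 + 7837·4174 = 32716309.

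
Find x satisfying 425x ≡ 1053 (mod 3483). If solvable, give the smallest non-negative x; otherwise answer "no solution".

486

First find gcd(425, 3483):
3483 = 8×425 + 83
425 = 5×83 + 10
83 = 8×10 + 3
10 = 3×3 + 1
3 = 3×1 + 0
gcd = 1, so a unique solution mod 3483 exists.
Back-substitute for the Bézout coefficients:
1 = 10 − 3·3
1 = −3·83 + 25·10
1 = 25·425 − 128·83
1 = −128·3483 + 1049·425
So 425·(1049) ≡ 1 (mod 3483), giving 425⁻¹ ≡ 1049.
x ≡ 425⁻¹·1053 ≡ 1049·1053 ≡ 486 (mod 3483).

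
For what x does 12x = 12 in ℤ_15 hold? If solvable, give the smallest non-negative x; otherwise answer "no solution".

First find gcd(12, 15):
15 = 1·12 + 3
12 = 4·3 + 0
gcd = 3 and 3 | 12, so solutions exist. Divide through by 3: 4x ≡ 4 (mod 5).
Now find 4⁻¹ mod 5:
5 = 1×4 + 1
4 = 4×1 + 0
Back-substitute:
1 = 5 − 4
So 4·(-1) ≡ 1 (mod 5), i.e. 4⁻¹ ≡ 4.
Then x ≡ 4·4 ≡ 1 (mod 5); the smallest non-negative solution is x = 1.

1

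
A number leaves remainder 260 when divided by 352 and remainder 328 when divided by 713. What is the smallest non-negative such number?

Write x = 260 + 352·k. Then 352·k ≡ 328 − 260 ≡ 68 (mod 713).
Need 352⁻¹ mod 713. Extended Euclid on (713, 352):
713 = 2×352 + 9
352 = 39×9 + 1
9 = 9×1 + 0
Back-substitute:
1 = 352 − 39·9
1 = −39·713 + 79·352
352⁻¹ ≡ 79 (mod 713), so k ≡ 79·68 ≡ 381 (mod 713).
x = 260 + 352·381 = 134372.

134372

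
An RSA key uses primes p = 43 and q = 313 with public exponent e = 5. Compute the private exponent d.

φ(n) = (p−1)(q−1) = 42·312 = 13104.
Need d with 5·d ≡ 1 (mod 13104). Apply the extended Euclidean algorithm:
13104 = 2620×5 + 4
5 = 1×4 + 1
4 = 4×1 + 0
Back-substitute:
1 = 5 − 4
1 = −13104 + 2621·5
So 5·2621 ≡ 1 (mod 13104), hence d = 2621.

2621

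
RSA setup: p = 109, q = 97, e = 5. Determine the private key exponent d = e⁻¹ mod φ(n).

6221

φ(n) = (p−1)(q−1) = 108·96 = 10368.
Need d with 5·d ≡ 1 (mod 10368). Apply the extended Euclidean algorithm:
10368 = 2073×5 + 3
5 = 1×3 + 2
3 = 1×2 + 1
2 = 2×1 + 0
Back-substitute:
1 = 3 − 2
1 = −5 + 2·3
1 = 2·10368 − 4147·5
So 5·(-4147) ≡ 1 (mod 10368), hence d ≡ -4147 ≡ 6221 (mod 10368).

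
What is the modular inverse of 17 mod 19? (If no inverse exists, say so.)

9

Extended Euclidean algorithm:
19 = 1·17 + 2
17 = 8·2 + 1
2 = 2·1 + 0
gcd = 1, so the inverse exists. Back-substitute:
1 = 17 − 8·2
1 = −8·19 + 9·17
So 17·9 ≡ 1 (mod 19).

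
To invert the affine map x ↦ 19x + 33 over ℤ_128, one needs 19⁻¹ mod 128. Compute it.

Run Euclid on (128, 19):
128 = 6×19 + 14
19 = 1×14 + 5
14 = 2×5 + 4
5 = 1×4 + 1
4 = 4×1 + 0
The gcd is 1. Working backward:
1 = 5 − 4
1 = −14 + 3·5
1 = 3·19 − 4·14
1 = −4·128 + 27·19
So 19·27 ≡ 1 (mod 128).

27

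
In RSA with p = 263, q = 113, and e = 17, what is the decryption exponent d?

13809

φ(n) = (p−1)(q−1) = 262·112 = 29344.
Need d with 17·d ≡ 1 (mod 29344). Apply the extended Euclidean algorithm:
29344 = 1726·17 + 2
17 = 8·2 + 1
2 = 2·1 + 0
Back-substitute:
1 = 17 − 8·2
1 = −8·29344 + 13809·17
So 17·13809 ≡ 1 (mod 29344), hence d = 13809.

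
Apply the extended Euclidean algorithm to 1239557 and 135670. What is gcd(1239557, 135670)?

1

Repeated division:
1239557 = 9·135670 + 18527
135670 = 7·18527 + 5981
18527 = 3·5981 + 584
5981 = 10·584 + 141
584 = 4·141 + 20
141 = 7·20 + 1
20 = 20·1 + 0
gcd(1239557, 135670) = 1.
Working backward:
1 = 141 − 7·20
1 = −7·584 + 29·141
1 = 29·5981 − 297·584
1 = −297·18527 + 920·5981
1 = 920·135670 − 6737·18527
1 = −6737·1239557 + 61553·135670
So 1 = (-6737)·1239557 + (61553)·135670.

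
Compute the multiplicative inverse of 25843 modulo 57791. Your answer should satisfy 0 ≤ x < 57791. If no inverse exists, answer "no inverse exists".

43658

Apply the Euclidean algorithm to 57791 and 25843:
57791 = 2*25843 + 6105
25843 = 4*6105 + 1423
6105 = 4*1423 + 413
1423 = 3*413 + 184
413 = 2*184 + 45
184 = 4*45 + 4
45 = 11*4 + 1
4 = 4*1 + 0
The gcd is 1. Working backward:
1 = 45 − 11·4
1 = −11·184 + 45·45
1 = 45·413 − 101·184
1 = −101·1423 + 348·413
1 = 348·6105 − 1493·1423
1 = −1493·25843 + 6320·6105
1 = 6320·57791 − 14133·25843
Hence 25843⁻¹ ≡ -14133 ≡ 43658 (mod 57791).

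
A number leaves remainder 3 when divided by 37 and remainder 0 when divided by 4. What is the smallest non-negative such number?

40

Write x = 3 + 37·k. Then 37·k ≡ 0 − 3 ≡ 1 (mod 4).
Need 37⁻¹ mod 4. Extended Euclid on (4, 1):
4 = 4·1 + 0
37⁻¹ ≡ 1 (mod 4), so k ≡ 1·1 ≡ 1 (mod 4).
x = 3 + 37·1 = 40.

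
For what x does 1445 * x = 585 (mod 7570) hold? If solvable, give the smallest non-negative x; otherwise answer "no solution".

First find gcd(1445, 7570):
7570 = 5·1445 + 345
1445 = 4·345 + 65
345 = 5·65 + 20
65 = 3·20 + 5
20 = 4·5 + 0
gcd = 5 and 5 | 585, so solutions exist. Divide through by 5: 289x ≡ 117 (mod 1514).
Now find 289⁻¹ mod 1514:
1514 = 5*289 + 69
289 = 4*69 + 13
69 = 5*13 + 4
13 = 3*4 + 1
4 = 4*1 + 0
Back-substitute:
1 = 13 − 3·4
1 = −3·69 + 16·13
1 = 16·289 − 67·69
1 = −67·1514 + 351·289
So 289⁻¹ ≡ 351 (mod 1514).
Then x ≡ 351·117 ≡ 189 (mod 1514); the smallest non-negative solution is x = 189.

189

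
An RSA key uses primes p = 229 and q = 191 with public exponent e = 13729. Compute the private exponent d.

φ(n) = (p−1)(q−1) = 228·190 = 43320.
Need d with 13729·d ≡ 1 (mod 43320). Apply the extended Euclidean algorithm:
43320 = 3*13729 + 2133
13729 = 6*2133 + 931
2133 = 2*931 + 271
931 = 3*271 + 118
271 = 2*118 + 35
118 = 3*35 + 13
35 = 2*13 + 9
13 = 1*9 + 4
9 = 2*4 + 1
4 = 4*1 + 0
Back-substitute:
1 = 9 − 2·4
1 = −2·13 + 3·9
1 = 3·35 − 8·13
1 = −8·118 + 27·35
1 = 27·271 − 62·118
1 = −62·931 + 213·271
1 = 213·2133 − 488·931
1 = −488·13729 + 3141·2133
1 = 3141·43320 − 9911·13729
So 13729·(-9911) ≡ 1 (mod 43320), hence d ≡ -9911 ≡ 33409 (mod 43320).

33409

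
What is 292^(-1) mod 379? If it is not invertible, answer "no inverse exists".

Run Euclid on (379, 292):
379 = 1*292 + 87
292 = 3*87 + 31
87 = 2*31 + 25
31 = 1*25 + 6
25 = 4*6 + 1
6 = 6*1 + 0
The gcd is 1. Working backward:
1 = 25 − 4·6
1 = −4·31 + 5·25
1 = 5·87 − 14·31
1 = −14·292 + 47·87
1 = 47·379 − 61·292
Hence 292⁻¹ ≡ -61 ≡ 318 (mod 379).

318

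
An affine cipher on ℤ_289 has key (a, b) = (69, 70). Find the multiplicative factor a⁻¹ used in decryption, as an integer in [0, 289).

222

Run Euclid on (289, 69):
289 = 4×69 + 13
69 = 5×13 + 4
13 = 3×4 + 1
4 = 4×1 + 0
The gcd is 1. Working backward:
1 = 13 − 3·4
1 = −3·69 + 16·13
1 = 16·289 − 67·69
Thus 69·(-67) ≡ 1 (mod 289); reducing, -67 mod 289 = 222.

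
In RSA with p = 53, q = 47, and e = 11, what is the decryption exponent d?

435

φ(n) = (p−1)(q−1) = 52·46 = 2392.
Need d with 11·d ≡ 1 (mod 2392). Apply the extended Euclidean algorithm:
2392 = 217·11 + 5
11 = 2·5 + 1
5 = 5·1 + 0
Back-substitute:
1 = 11 − 2·5
1 = −2·2392 + 435·11
So 11·435 ≡ 1 (mod 2392), hence d = 435.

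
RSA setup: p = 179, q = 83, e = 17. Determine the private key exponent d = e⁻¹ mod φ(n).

φ(n) = (p−1)(q−1) = 178·82 = 14596.
Need d with 17·d ≡ 1 (mod 14596). Apply the extended Euclidean algorithm:
14596 = 858*17 + 10
17 = 1*10 + 7
10 = 1*7 + 3
7 = 2*3 + 1
3 = 3*1 + 0
Back-substitute:
1 = 7 − 2·3
1 = −2·10 + 3·7
1 = 3·17 − 5·10
1 = −5·14596 + 4293·17
So 17·4293 ≡ 1 (mod 14596), hence d = 4293.

4293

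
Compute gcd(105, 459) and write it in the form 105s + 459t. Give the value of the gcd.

3

Euclidean algorithm:
459 = 4×105 + 39
105 = 2×39 + 27
39 = 1×27 + 12
27 = 2×12 + 3
12 = 4×3 + 0
gcd(105, 459) = 3.
Working backward:
3 = 27 − 2·12
3 = −2·39 + 3·27
3 = 3·105 − 8·39
3 = −8·459 + 35·105
So 3 = (-8)·459 + (35)·105.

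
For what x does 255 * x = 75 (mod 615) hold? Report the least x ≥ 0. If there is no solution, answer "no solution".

22

First find gcd(255, 615):
615 = 2·255 + 105
255 = 2·105 + 45
105 = 2·45 + 15
45 = 3·15 + 0
gcd = 15 and 15 | 75, so solutions exist. Divide through by 15: 17x ≡ 5 (mod 41).
Now find 17⁻¹ mod 41:
41 = 2*17 + 7
17 = 2*7 + 3
7 = 2*3 + 1
3 = 3*1 + 0
Back-substitute:
1 = 7 − 2·3
1 = −2·17 + 5·7
1 = 5·41 − 12·17
So 17·(-12) ≡ 1 (mod 41), i.e. 17⁻¹ ≡ 29.
Then x ≡ 29·5 ≡ 22 (mod 41); the smallest non-negative solution is x = 22.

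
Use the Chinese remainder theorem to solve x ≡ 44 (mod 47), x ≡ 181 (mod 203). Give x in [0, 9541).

Write x = 44 + 47·k. Then 47·k ≡ 181 − 44 ≡ 137 (mod 203).
Need 47⁻¹ mod 203. Extended Euclid on (203, 47):
203 = 4*47 + 15
47 = 3*15 + 2
15 = 7*2 + 1
2 = 2*1 + 0
Back-substitute:
1 = 15 − 7·2
1 = −7·47 + 22·15
1 = 22·203 − 95·47
47⁻¹ ≡ 108 (mod 203), so k ≡ 108·137 ≡ 180 (mod 203).
x = 44 + 47·180 = 8504.

8504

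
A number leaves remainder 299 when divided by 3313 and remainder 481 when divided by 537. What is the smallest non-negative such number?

6925

Write x = 299 + 3313·k. Then 3313·k ≡ 481 − 299 ≡ 182 (mod 537).
Need 3313⁻¹ mod 537. Extended Euclid on (537, 91):
537 = 5·91 + 82
91 = 1·82 + 9
82 = 9·9 + 1
9 = 9·1 + 0
Back-substitute:
1 = 82 − 9·9
1 = −9·91 + 10·82
1 = 10·537 − 59·91
3313⁻¹ ≡ 478 (mod 537), so k ≡ 478·182 ≡ 2 (mod 537).
x = 299 + 3313·2 = 6925.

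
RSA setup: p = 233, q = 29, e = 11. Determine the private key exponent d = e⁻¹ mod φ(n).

5315

φ(n) = (p−1)(q−1) = 232·28 = 6496.
Need d with 11·d ≡ 1 (mod 6496). Apply the extended Euclidean algorithm:
6496 = 590×11 + 6
11 = 1×6 + 5
6 = 1×5 + 1
5 = 5×1 + 0
Back-substitute:
1 = 6 − 5
1 = −11 + 2·6
1 = 2·6496 − 1181·11
So 11·(-1181) ≡ 1 (mod 6496), hence d ≡ -1181 ≡ 5315 (mod 6496).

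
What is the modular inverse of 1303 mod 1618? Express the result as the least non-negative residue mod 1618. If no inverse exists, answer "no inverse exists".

Apply the Euclidean algorithm to 1618 and 1303:
1618 = 1*1303 + 315
1303 = 4*315 + 43
315 = 7*43 + 14
43 = 3*14 + 1
14 = 14*1 + 0
The gcd is 1. Working backward:
1 = 43 − 3·14
1 = −3·315 + 22·43
1 = 22·1303 − 91·315
1 = −91·1618 + 113·1303
So 1303·113 ≡ 1 (mod 1618).

113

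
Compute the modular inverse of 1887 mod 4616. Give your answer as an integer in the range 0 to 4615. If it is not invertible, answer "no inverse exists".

2615

Extended Euclidean algorithm:
4616 = 2×1887 + 842
1887 = 2×842 + 203
842 = 4×203 + 30
203 = 6×30 + 23
30 = 1×23 + 7
23 = 3×7 + 2
7 = 3×2 + 1
2 = 2×1 + 0
gcd = 1, so the inverse exists. Back-substitute:
1 = 7 − 3·2
1 = −3·23 + 10·7
1 = 10·30 − 13·23
1 = −13·203 + 88·30
1 = 88·842 − 365·203
1 = −365·1887 + 818·842
1 = 818·4616 − 2001·1887
Thus 1887·(-2001) ≡ 1 (mod 4616); reducing, -2001 mod 4616 = 2615.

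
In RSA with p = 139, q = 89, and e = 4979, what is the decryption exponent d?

9083

φ(n) = (p−1)(q−1) = 138·88 = 12144.
Need d with 4979·d ≡ 1 (mod 12144). Apply the extended Euclidean algorithm:
12144 = 2*4979 + 2186
4979 = 2*2186 + 607
2186 = 3*607 + 365
607 = 1*365 + 242
365 = 1*242 + 123
242 = 1*123 + 119
123 = 1*119 + 4
119 = 29*4 + 3
4 = 1*3 + 1
3 = 3*1 + 0
Back-substitute:
1 = 4 − 3
1 = −119 + 30·4
1 = 30·123 − 31·119
1 = −31·242 + 61·123
1 = 61·365 − 92·242
1 = −92·607 + 153·365
1 = 153·2186 − 551·607
1 = −551·4979 + 1255·2186
1 = 1255·12144 − 3061·4979
So 4979·(-3061) ≡ 1 (mod 12144), hence d ≡ -3061 ≡ 9083 (mod 12144).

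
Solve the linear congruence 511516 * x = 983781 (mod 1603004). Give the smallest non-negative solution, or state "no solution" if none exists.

no solution

gcd(511516, 1603004):
1603004 = 3*511516 + 68456
511516 = 7*68456 + 32324
68456 = 2*32324 + 3808
32324 = 8*3808 + 1860
3808 = 2*1860 + 88
1860 = 21*88 + 12
88 = 7*12 + 4
12 = 3*4 + 0
gcd = 4, but 4 ∤ 983781, so the congruence has no solution.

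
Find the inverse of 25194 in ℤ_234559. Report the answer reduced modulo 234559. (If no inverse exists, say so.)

no inverse exists

Euclidean algorithm on 234559, 25194:
234559 = 9*25194 + 7813
25194 = 3*7813 + 1755
7813 = 4*1755 + 793
1755 = 2*793 + 169
793 = 4*169 + 117
169 = 1*117 + 52
117 = 2*52 + 13
52 = 4*13 + 0
gcd(25194, 234559) = 13 ≠ 1, so 25194 has no multiplicative inverse modulo 234559.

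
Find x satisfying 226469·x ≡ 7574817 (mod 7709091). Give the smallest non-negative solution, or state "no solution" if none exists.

First find gcd(226469, 7709091):
7709091 = 34*226469 + 9145
226469 = 24*9145 + 6989
9145 = 1*6989 + 2156
6989 = 3*2156 + 521
2156 = 4*521 + 72
521 = 7*72 + 17
72 = 4*17 + 4
17 = 4*4 + 1
4 = 4*1 + 0
gcd = 1, so a unique solution mod 7709091 exists.
Back-substitute for the Bézout coefficients:
1 = 17 − 4·4
1 = −4·72 + 17·17
1 = 17·521 − 123·72
1 = −123·2156 + 509·521
1 = 509·6989 − 1650·2156
1 = −1650·9145 + 2159·6989
1 = 2159·226469 − 53466·9145
1 = −53466·7709091 + 1820003·226469
So 226469·(1820003) ≡ 1 (mod 7709091), giving 226469⁻¹ ≡ 1820003.
x ≡ 226469⁻¹·7574817 ≡ 1820003·7574817 ≡ 6810969 (mod 7709091).

6810969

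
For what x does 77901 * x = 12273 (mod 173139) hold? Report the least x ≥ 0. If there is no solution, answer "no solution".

First find gcd(77901, 173139):
173139 = 2×77901 + 17337
77901 = 4×17337 + 8553
17337 = 2×8553 + 231
8553 = 37×231 + 6
231 = 38×6 + 3
6 = 2×3 + 0
gcd = 3 and 3 | 12273, so solutions exist. Divide through by 3: 25967x ≡ 4091 (mod 57713).
Now find 25967⁻¹ mod 57713:
57713 = 2×25967 + 5779
25967 = 4×5779 + 2851
5779 = 2×2851 + 77
2851 = 37×77 + 2
77 = 38×2 + 1
2 = 2×1 + 0
Back-substitute:
1 = 77 − 38·2
1 = −38·2851 + 1407·77
1 = 1407·5779 − 2852·2851
1 = −2852·25967 + 12815·5779
1 = 12815·57713 − 28482·25967
So 25967·(-28482) ≡ 1 (mod 57713), i.e. 25967⁻¹ ≡ 29231.
Then x ≡ 29231·4091 ≡ 2685 (mod 57713); the smallest non-negative solution is x = 2685.

2685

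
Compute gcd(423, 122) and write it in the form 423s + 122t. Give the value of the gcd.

Repeated division:
423 = 3*122 + 57
122 = 2*57 + 8
57 = 7*8 + 1
8 = 8*1 + 0
gcd(423, 122) = 1.
Working backward:
1 = 57 − 7·8
1 = −7·122 + 15·57
1 = 15·423 − 52·122
So 1 = (15)·423 + (-52)·122.

1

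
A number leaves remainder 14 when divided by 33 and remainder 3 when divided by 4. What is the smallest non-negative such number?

47

Write x = 14 + 33·k. Then 33·k ≡ 3 − 14 ≡ 1 (mod 4).
Need 33⁻¹ mod 4. Extended Euclid on (4, 1):
4 = 4·1 + 0
33⁻¹ ≡ 1 (mod 4), so k ≡ 1·1 ≡ 1 (mod 4).
x = 14 + 33·1 = 47.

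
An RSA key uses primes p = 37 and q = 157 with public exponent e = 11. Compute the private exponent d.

φ(n) = (p−1)(q−1) = 36·156 = 5616.
Need d with 11·d ≡ 1 (mod 5616). Apply the extended Euclidean algorithm:
5616 = 510*11 + 6
11 = 1*6 + 5
6 = 1*5 + 1
5 = 5*1 + 0
Back-substitute:
1 = 6 − 5
1 = −11 + 2·6
1 = 2·5616 − 1021·11
So 11·(-1021) ≡ 1 (mod 5616), hence d ≡ -1021 ≡ 4595 (mod 5616).

4595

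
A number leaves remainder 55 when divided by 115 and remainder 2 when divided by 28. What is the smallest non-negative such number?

Write x = 55 + 115·k. Then 115·k ≡ 2 − 55 ≡ 3 (mod 28).
Need 115⁻¹ mod 28. Extended Euclid on (28, 3):
28 = 9·3 + 1
3 = 3·1 + 0
Back-substitute:
1 = 28 − 9·3
115⁻¹ ≡ 19 (mod 28), so k ≡ 19·3 ≡ 1 (mod 28).
x = 55 + 115·1 = 170.

170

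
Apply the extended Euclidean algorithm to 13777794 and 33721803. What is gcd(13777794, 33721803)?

Repeated division:
33721803 = 2×13777794 + 6166215
13777794 = 2×6166215 + 1445364
6166215 = 4×1445364 + 384759
1445364 = 3×384759 + 291087
384759 = 1×291087 + 93672
291087 = 3×93672 + 10071
93672 = 9×10071 + 3033
10071 = 3×3033 + 972
3033 = 3×972 + 117
972 = 8×117 + 36
117 = 3×36 + 9
36 = 4×9 + 0
gcd(13777794, 33721803) = 9.
Working backward:
9 = 117 − 3·36
9 = −3·972 + 25·117
9 = 25·3033 − 78·972
9 = −78·10071 + 259·3033
9 = 259·93672 − 2409·10071
9 = −2409·291087 + 7486·93672
9 = 7486·384759 − 9895·291087
9 = −9895·1445364 + 37171·384759
9 = 37171·6166215 − 158579·1445364
9 = −158579·13777794 + 354329·6166215
9 = 354329·33721803 − 867237·13777794
So 9 = (354329)·33721803 + (-867237)·13777794.

9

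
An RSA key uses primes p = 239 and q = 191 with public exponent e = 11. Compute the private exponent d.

4111

φ(n) = (p−1)(q−1) = 238·190 = 45220.
Need d with 11·d ≡ 1 (mod 45220). Apply the extended Euclidean algorithm:
45220 = 4110*11 + 10
11 = 1*10 + 1
10 = 10*1 + 0
Back-substitute:
1 = 11 − 10
1 = −45220 + 4111·11
So 11·4111 ≡ 1 (mod 45220), hence d = 4111.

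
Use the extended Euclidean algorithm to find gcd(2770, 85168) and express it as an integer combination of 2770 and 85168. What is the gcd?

2

Repeated division:
85168 = 30*2770 + 2068
2770 = 1*2068 + 702
2068 = 2*702 + 664
702 = 1*664 + 38
664 = 17*38 + 18
38 = 2*18 + 2
18 = 9*2 + 0
gcd(2770, 85168) = 2.
Back-substituting:
2 = 38 − 2·18
2 = −2·664 + 35·38
2 = 35·702 − 37·664
2 = −37·2068 + 109·702
2 = 109·2770 − 146·2068
2 = −146·85168 + 4489·2770
So 2 = (-146)·85168 + (4489)·2770.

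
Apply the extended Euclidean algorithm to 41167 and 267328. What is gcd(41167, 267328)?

Euclidean algorithm:
267328 = 6·41167 + 20326
41167 = 2·20326 + 515
20326 = 39·515 + 241
515 = 2·241 + 33
241 = 7·33 + 10
33 = 3·10 + 3
10 = 3·3 + 1
3 = 3·1 + 0
gcd(41167, 267328) = 1.
Express as a combination:
1 = 10 − 3·3
1 = −3·33 + 10·10
1 = 10·241 − 73·33
1 = −73·515 + 156·241
1 = 156·20326 − 6157·515
1 = −6157·41167 + 12470·20326
1 = 12470·267328 − 80977·41167
So 1 = (12470)·267328 + (-80977)·41167.

1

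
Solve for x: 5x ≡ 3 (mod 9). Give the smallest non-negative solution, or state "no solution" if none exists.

First find gcd(5, 9):
9 = 1·5 + 4
5 = 1·4 + 1
4 = 4·1 + 0
gcd = 1, so a unique solution mod 9 exists.
Back-substitute for the Bézout coefficients:
1 = 5 − 4
1 = −9 + 2·5
So 5·(2) ≡ 1 (mod 9), giving 5⁻¹ ≡ 2.
x ≡ 5⁻¹·3 ≡ 2·3 ≡ 6 (mod 9).

6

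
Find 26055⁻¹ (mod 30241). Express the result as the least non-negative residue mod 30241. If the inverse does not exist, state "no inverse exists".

3446

Apply the Euclidean algorithm to 30241 and 26055:
30241 = 1*26055 + 4186
26055 = 6*4186 + 939
4186 = 4*939 + 430
939 = 2*430 + 79
430 = 5*79 + 35
79 = 2*35 + 9
35 = 3*9 + 8
9 = 1*8 + 1
8 = 8*1 + 0
Since gcd(26055, 30241) = 1, back-substitute to write 1 as a combination:
1 = 9 − 8
1 = −35 + 4·9
1 = 4·79 − 9·35
1 = −9·430 + 49·79
1 = 49·939 − 107·430
1 = −107·4186 + 477·939
1 = 477·26055 − 2969·4186
1 = −2969·30241 + 3446·26055
So 26055·3446 ≡ 1 (mod 30241).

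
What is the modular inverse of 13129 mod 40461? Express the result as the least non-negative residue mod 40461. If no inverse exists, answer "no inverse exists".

Apply the Euclidean algorithm to 40461 and 13129:
40461 = 3*13129 + 1074
13129 = 12*1074 + 241
1074 = 4*241 + 110
241 = 2*110 + 21
110 = 5*21 + 5
21 = 4*5 + 1
5 = 5*1 + 0
Since gcd(13129, 40461) = 1, back-substitute to write 1 as a combination:
1 = 21 − 4·5
1 = −4·110 + 21·21
1 = 21·241 − 46·110
1 = −46·1074 + 205·241
1 = 205·13129 − 2506·1074
1 = −2506·40461 + 7723·13129
So 13129·7723 ≡ 1 (mod 40461).

7723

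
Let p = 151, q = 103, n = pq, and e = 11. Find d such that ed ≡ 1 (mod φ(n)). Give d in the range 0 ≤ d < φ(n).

φ(n) = (p−1)(q−1) = 150·102 = 15300.
Need d with 11·d ≡ 1 (mod 15300). Apply the extended Euclidean algorithm:
15300 = 1390·11 + 10
11 = 1·10 + 1
10 = 10·1 + 0
Back-substitute:
1 = 11 − 10
1 = −15300 + 1391·11
So 11·1391 ≡ 1 (mod 15300), hence d = 1391.

1391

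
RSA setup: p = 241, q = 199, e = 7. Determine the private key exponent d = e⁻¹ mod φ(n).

φ(n) = (p−1)(q−1) = 240·198 = 47520.
Need d with 7·d ≡ 1 (mod 47520). Apply the extended Euclidean algorithm:
47520 = 6788·7 + 4
7 = 1·4 + 3
4 = 1·3 + 1
3 = 3·1 + 0
Back-substitute:
1 = 4 − 3
1 = −7 + 2·4
1 = 2·47520 − 13577·7
So 7·(-13577) ≡ 1 (mod 47520), hence d ≡ -13577 ≡ 33943 (mod 47520).

33943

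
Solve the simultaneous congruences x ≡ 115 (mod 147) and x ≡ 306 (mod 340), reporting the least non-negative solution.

Write x = 115 + 147·k. Then 147·k ≡ 306 − 115 ≡ 191 (mod 340).
Need 147⁻¹ mod 340. Extended Euclid on (340, 147):
340 = 2*147 + 46
147 = 3*46 + 9
46 = 5*9 + 1
9 = 9*1 + 0
Back-substitute:
1 = 46 − 5·9
1 = −5·147 + 16·46
1 = 16·340 − 37·147
147⁻¹ ≡ 303 (mod 340), so k ≡ 303·191 ≡ 73 (mod 340).
x = 115 + 147·73 = 10846.

10846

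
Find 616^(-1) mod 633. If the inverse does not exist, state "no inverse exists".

Extended Euclidean algorithm:
633 = 1*616 + 17
616 = 36*17 + 4
17 = 4*4 + 1
4 = 4*1 + 0
gcd = 1, so the inverse exists. Back-substitute:
1 = 17 − 4·4
1 = −4·616 + 145·17
1 = 145·633 − 149·616
So 616·(-149) ≡ 1 (mod 633), and -149 ≡ 484 (mod 633).

484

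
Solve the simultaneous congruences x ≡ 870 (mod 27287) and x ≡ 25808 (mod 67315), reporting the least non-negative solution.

1148756283

Write x = 870 + 27287·k. Then 27287·k ≡ 25808 − 870 ≡ 24938 (mod 67315).
Need 27287⁻¹ mod 67315. Extended Euclid on (67315, 27287):
67315 = 2×27287 + 12741
27287 = 2×12741 + 1805
12741 = 7×1805 + 106
1805 = 17×106 + 3
106 = 35×3 + 1
3 = 3×1 + 0
Back-substitute:
1 = 106 − 35·3
1 = −35·1805 + 596·106
1 = 596·12741 − 4207·1805
1 = −4207·27287 + 9010·12741
1 = 9010·67315 − 22227·27287
27287⁻¹ ≡ 45088 (mod 67315), so k ≡ 45088·24938 ≡ 42099 (mod 67315).
x = 870 + 27287·42099 = 1148756283.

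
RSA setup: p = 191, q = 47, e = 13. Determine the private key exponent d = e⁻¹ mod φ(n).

2017

φ(n) = (p−1)(q−1) = 190·46 = 8740.
Need d with 13·d ≡ 1 (mod 8740). Apply the extended Euclidean algorithm:
8740 = 672×13 + 4
13 = 3×4 + 1
4 = 4×1 + 0
Back-substitute:
1 = 13 − 3·4
1 = −3·8740 + 2017·13
So 13·2017 ≡ 1 (mod 8740), hence d = 2017.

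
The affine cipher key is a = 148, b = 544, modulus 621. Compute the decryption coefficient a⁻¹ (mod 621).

Apply the Euclidean algorithm to 621 and 148:
621 = 4*148 + 29
148 = 5*29 + 3
29 = 9*3 + 2
3 = 1*2 + 1
2 = 2*1 + 0
gcd = 1, so the inverse exists. Back-substitute:
1 = 3 − 2
1 = −29 + 10·3
1 = 10·148 − 51·29
1 = −51·621 + 214·148
So 148·214 ≡ 1 (mod 621).

214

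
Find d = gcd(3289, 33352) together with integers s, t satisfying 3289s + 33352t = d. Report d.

11

Euclidean algorithm:
33352 = 10×3289 + 462
3289 = 7×462 + 55
462 = 8×55 + 22
55 = 2×22 + 11
22 = 2×11 + 0
gcd(3289, 33352) = 11.
Working backward:
11 = 55 − 2·22
11 = −2·462 + 17·55
11 = 17·3289 − 121·462
11 = −121·33352 + 1227·3289
So 11 = (-121)·33352 + (1227)·3289.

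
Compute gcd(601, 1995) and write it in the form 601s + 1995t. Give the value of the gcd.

1

Euclidean algorithm:
1995 = 3·601 + 192
601 = 3·192 + 25
192 = 7·25 + 17
25 = 1·17 + 8
17 = 2·8 + 1
8 = 8·1 + 0
gcd(601, 1995) = 1.
Back-substituting:
1 = 17 − 2·8
1 = −2·25 + 3·17
1 = 3·192 − 23·25
1 = −23·601 + 72·192
1 = 72·1995 − 239·601
So 1 = (72)·1995 + (-239)·601.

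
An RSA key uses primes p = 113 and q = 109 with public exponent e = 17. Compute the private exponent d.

φ(n) = (p−1)(q−1) = 112·108 = 12096.
Need d with 17·d ≡ 1 (mod 12096). Apply the extended Euclidean algorithm:
12096 = 711*17 + 9
17 = 1*9 + 8
9 = 1*8 + 1
8 = 8*1 + 0
Back-substitute:
1 = 9 − 8
1 = −17 + 2·9
1 = 2·12096 − 1423·17
So 17·(-1423) ≡ 1 (mod 12096), hence d ≡ -1423 ≡ 10673 (mod 12096).

10673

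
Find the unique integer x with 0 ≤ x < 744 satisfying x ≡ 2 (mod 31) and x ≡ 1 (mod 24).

529

Write x = 2 + 31·k. Then 31·k ≡ 1 − 2 ≡ 23 (mod 24).
Need 31⁻¹ mod 24. Extended Euclid on (24, 7):
24 = 3×7 + 3
7 = 2×3 + 1
3 = 3×1 + 0
Back-substitute:
1 = 7 − 2·3
1 = −2·24 + 7·7
31⁻¹ ≡ 7 (mod 24), so k ≡ 7·23 ≡ 17 (mod 24).
x = 2 + 31·17 = 529.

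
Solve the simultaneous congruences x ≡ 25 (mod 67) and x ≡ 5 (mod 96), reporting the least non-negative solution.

293

Write x = 25 + 67·k. Then 67·k ≡ 5 − 25 ≡ 76 (mod 96).
Need 67⁻¹ mod 96. Extended Euclid on (96, 67):
96 = 1·67 + 29
67 = 2·29 + 9
29 = 3·9 + 2
9 = 4·2 + 1
2 = 2·1 + 0
Back-substitute:
1 = 9 − 4·2
1 = −4·29 + 13·9
1 = 13·67 − 30·29
1 = −30·96 + 43·67
67⁻¹ ≡ 43 (mod 96), so k ≡ 43·76 ≡ 4 (mod 96).
x = 25 + 67·4 = 293.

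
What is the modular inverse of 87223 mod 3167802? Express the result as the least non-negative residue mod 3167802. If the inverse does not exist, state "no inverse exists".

Apply the Euclidean algorithm to 3167802 and 87223:
3167802 = 36×87223 + 27774
87223 = 3×27774 + 3901
27774 = 7×3901 + 467
3901 = 8×467 + 165
467 = 2×165 + 137
165 = 1×137 + 28
137 = 4×28 + 25
28 = 1×25 + 3
25 = 8×3 + 1
3 = 3×1 + 0
The gcd is 1. Working backward:
1 = 25 − 8·3
1 = −8·28 + 9·25
1 = 9·137 − 44·28
1 = −44·165 + 53·137
1 = 53·467 − 150·165
1 = −150·3901 + 1253·467
1 = 1253·27774 − 8921·3901
1 = −8921·87223 + 28016·27774
1 = 28016·3167802 − 1017497·87223
Thus 87223·(-1017497) ≡ 1 (mod 3167802); reducing, -1017497 mod 3167802 = 2150305.

2150305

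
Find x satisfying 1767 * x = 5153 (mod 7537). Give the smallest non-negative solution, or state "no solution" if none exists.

First find gcd(1767, 7537):
7537 = 4×1767 + 469
1767 = 3×469 + 360
469 = 1×360 + 109
360 = 3×109 + 33
109 = 3×33 + 10
33 = 3×10 + 3
10 = 3×3 + 1
3 = 3×1 + 0
gcd = 1, so a unique solution mod 7537 exists.
Back-substitute for the Bézout coefficients:
1 = 10 − 3·3
1 = −3·33 + 10·10
1 = 10·109 − 33·33
1 = −33·360 + 109·109
1 = 109·469 − 142·360
1 = −142·1767 + 535·469
1 = 535·7537 − 2282·1767
So 1767·(-2282) ≡ 1 (mod 7537), giving 1767⁻¹ ≡ 5255.
x ≡ 1767⁻¹·5153 ≡ 5255·5153 ≡ 6111 (mod 7537).

6111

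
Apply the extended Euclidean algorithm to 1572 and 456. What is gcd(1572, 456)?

Repeated division:
1572 = 3·456 + 204
456 = 2·204 + 48
204 = 4·48 + 12
48 = 4·12 + 0
gcd(1572, 456) = 12.
Express as a combination:
12 = 204 − 4·48
12 = −4·456 + 9·204
12 = 9·1572 − 31·456
So 12 = (9)·1572 + (-31)·456.

12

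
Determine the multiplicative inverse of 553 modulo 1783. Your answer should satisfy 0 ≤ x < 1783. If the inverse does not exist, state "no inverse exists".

532

Apply the Euclidean algorithm to 1783 and 553:
1783 = 3*553 + 124
553 = 4*124 + 57
124 = 2*57 + 10
57 = 5*10 + 7
10 = 1*7 + 3
7 = 2*3 + 1
3 = 3*1 + 0
The gcd is 1. Working backward:
1 = 7 − 2·3
1 = −2·10 + 3·7
1 = 3·57 − 17·10
1 = −17·124 + 37·57
1 = 37·553 − 165·124
1 = −165·1783 + 532·553
So 553·532 ≡ 1 (mod 1783).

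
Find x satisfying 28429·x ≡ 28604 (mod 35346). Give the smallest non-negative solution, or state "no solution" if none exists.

1442

First find gcd(28429, 35346):
35346 = 1×28429 + 6917
28429 = 4×6917 + 761
6917 = 9×761 + 68
761 = 11×68 + 13
68 = 5×13 + 3
13 = 4×3 + 1
3 = 3×1 + 0
gcd = 1, so a unique solution mod 35346 exists.
Back-substitute for the Bézout coefficients:
1 = 13 − 4·3
1 = −4·68 + 21·13
1 = 21·761 − 235·68
1 = −235·6917 + 2136·761
1 = 2136·28429 − 8779·6917
1 = −8779·35346 + 10915·28429
So 28429·(10915) ≡ 1 (mod 35346), giving 28429⁻¹ ≡ 10915.
x ≡ 28429⁻¹·28604 ≡ 10915·28604 ≡ 1442 (mod 35346).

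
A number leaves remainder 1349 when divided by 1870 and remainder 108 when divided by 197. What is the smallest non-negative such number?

Write x = 1349 + 1870·k. Then 1870·k ≡ 108 − 1349 ≡ 138 (mod 197).
Need 1870⁻¹ mod 197. Extended Euclid on (197, 97):
197 = 2*97 + 3
97 = 32*3 + 1
3 = 3*1 + 0
Back-substitute:
1 = 97 − 32·3
1 = −32·197 + 65·97
1870⁻¹ ≡ 65 (mod 197), so k ≡ 65·138 ≡ 105 (mod 197).
x = 1349 + 1870·105 = 197699.

197699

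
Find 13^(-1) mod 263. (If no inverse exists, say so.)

81

gcd(263, 13) by repeated division:
263 = 20×13 + 3
13 = 4×3 + 1
3 = 3×1 + 0
gcd = 1, so the inverse exists. Back-substitute:
1 = 13 − 4·3
1 = −4·263 + 81·13
So 13·81 ≡ 1 (mod 263).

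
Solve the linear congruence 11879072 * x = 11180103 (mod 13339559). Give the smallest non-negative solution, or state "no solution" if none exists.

10729724

First find gcd(11879072, 13339559):
13339559 = 1*11879072 + 1460487
11879072 = 8*1460487 + 195176
1460487 = 7*195176 + 94255
195176 = 2*94255 + 6666
94255 = 14*6666 + 931
6666 = 7*931 + 149
931 = 6*149 + 37
149 = 4*37 + 1
37 = 37*1 + 0
gcd = 1, so a unique solution mod 13339559 exists.
Back-substitute for the Bézout coefficients:
1 = 149 − 4·37
1 = −4·931 + 25·149
1 = 25·6666 − 179·931
1 = −179·94255 + 2531·6666
1 = 2531·195176 − 5241·94255
1 = −5241·1460487 + 39218·195176
1 = 39218·11879072 − 318985·1460487
1 = −318985·13339559 + 358203·11879072
So 11879072·(358203) ≡ 1 (mod 13339559), giving 11879072⁻¹ ≡ 358203.
x ≡ 11879072⁻¹·11180103 ≡ 358203·11180103 ≡ 10729724 (mod 13339559).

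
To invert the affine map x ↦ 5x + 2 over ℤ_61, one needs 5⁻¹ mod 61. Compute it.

49

Apply the Euclidean algorithm to 61 and 5:
61 = 12·5 + 1
5 = 5·1 + 0
gcd = 1, so the inverse exists. Back-substitute:
1 = 61 − 12·5
Thus 5·(-12) ≡ 1 (mod 61); reducing, -12 mod 61 = 49.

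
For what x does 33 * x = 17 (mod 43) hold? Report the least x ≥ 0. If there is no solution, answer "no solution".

First find gcd(33, 43):
43 = 1·33 + 10
33 = 3·10 + 3
10 = 3·3 + 1
3 = 3·1 + 0
gcd = 1, so a unique solution mod 43 exists.
Back-substitute for the Bézout coefficients:
1 = 10 − 3·3
1 = −3·33 + 10·10
1 = 10·43 − 13·33
So 33·(-13) ≡ 1 (mod 43), giving 33⁻¹ ≡ 30.
x ≡ 33⁻¹·17 ≡ 30·17 ≡ 37 (mod 43).

37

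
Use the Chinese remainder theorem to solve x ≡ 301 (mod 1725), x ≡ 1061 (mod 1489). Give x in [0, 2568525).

Write x = 301 + 1725·k. Then 1725·k ≡ 1061 − 301 ≡ 760 (mod 1489).
Need 1725⁻¹ mod 1489. Extended Euclid on (1489, 236):
1489 = 6×236 + 73
236 = 3×73 + 17
73 = 4×17 + 5
17 = 3×5 + 2
5 = 2×2 + 1
2 = 2×1 + 0
Back-substitute:
1 = 5 − 2·2
1 = −2·17 + 7·5
1 = 7·73 − 30·17
1 = −30·236 + 97·73
1 = 97·1489 − 612·236
1725⁻¹ ≡ 877 (mod 1489), so k ≡ 877·760 ≡ 937 (mod 1489).
x = 301 + 1725·937 = 1616626.

1616626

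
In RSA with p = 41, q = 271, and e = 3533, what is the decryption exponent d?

1397

φ(n) = (p−1)(q−1) = 40·270 = 10800.
Need d with 3533·d ≡ 1 (mod 10800). Apply the extended Euclidean algorithm:
10800 = 3*3533 + 201
3533 = 17*201 + 116
201 = 1*116 + 85
116 = 1*85 + 31
85 = 2*31 + 23
31 = 1*23 + 8
23 = 2*8 + 7
8 = 1*7 + 1
7 = 7*1 + 0
Back-substitute:
1 = 8 − 7
1 = −23 + 3·8
1 = 3·31 − 4·23
1 = −4·85 + 11·31
1 = 11·116 − 15·85
1 = −15·201 + 26·116
1 = 26·3533 − 457·201
1 = −457·10800 + 1397·3533
So 3533·1397 ≡ 1 (mod 10800), hence d = 1397.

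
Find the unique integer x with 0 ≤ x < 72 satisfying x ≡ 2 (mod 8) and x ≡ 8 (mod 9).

Write x = 2 + 8·k. Then 8·k ≡ 8 − 2 ≡ 6 (mod 9).
Need 8⁻¹ mod 9. Extended Euclid on (9, 8):
9 = 1·8 + 1
8 = 8·1 + 0
Back-substitute:
1 = 9 − 8
8⁻¹ ≡ 8 (mod 9), so k ≡ 8·6 ≡ 3 (mod 9).
x = 2 + 8·3 = 26.

26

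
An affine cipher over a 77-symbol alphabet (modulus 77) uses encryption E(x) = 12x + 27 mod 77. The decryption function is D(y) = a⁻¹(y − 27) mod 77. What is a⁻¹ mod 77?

gcd(77, 12) by repeated division:
77 = 6×12 + 5
12 = 2×5 + 2
5 = 2×2 + 1
2 = 2×1 + 0
gcd = 1, so the inverse exists. Back-substitute:
1 = 5 − 2·2
1 = −2·12 + 5·5
1 = 5·77 − 32·12
Hence 12⁻¹ ≡ -32 ≡ 45 (mod 77).

45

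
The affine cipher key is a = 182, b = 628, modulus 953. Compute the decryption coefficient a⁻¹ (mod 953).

gcd(953, 182) by repeated division:
953 = 5·182 + 43
182 = 4·43 + 10
43 = 4·10 + 3
10 = 3·3 + 1
3 = 3·1 + 0
gcd = 1, so the inverse exists. Back-substitute:
1 = 10 − 3·3
1 = −3·43 + 13·10
1 = 13·182 − 55·43
1 = −55·953 + 288·182
So 182·288 ≡ 1 (mod 953).

288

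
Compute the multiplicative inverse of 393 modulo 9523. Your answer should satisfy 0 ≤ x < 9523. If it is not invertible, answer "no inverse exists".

2302

gcd(9523, 393) by repeated division:
9523 = 24·393 + 91
393 = 4·91 + 29
91 = 3·29 + 4
29 = 7·4 + 1
4 = 4·1 + 0
The gcd is 1. Working backward:
1 = 29 − 7·4
1 = −7·91 + 22·29
1 = 22·393 − 95·91
1 = −95·9523 + 2302·393
So 393·2302 ≡ 1 (mod 9523).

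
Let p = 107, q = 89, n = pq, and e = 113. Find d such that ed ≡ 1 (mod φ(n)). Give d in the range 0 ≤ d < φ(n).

φ(n) = (p−1)(q−1) = 106·88 = 9328.
Need d with 113·d ≡ 1 (mod 9328). Apply the extended Euclidean algorithm:
9328 = 82*113 + 62
113 = 1*62 + 51
62 = 1*51 + 11
51 = 4*11 + 7
11 = 1*7 + 4
7 = 1*4 + 3
4 = 1*3 + 1
3 = 3*1 + 0
Back-substitute:
1 = 4 − 3
1 = −7 + 2·4
1 = 2·11 − 3·7
1 = −3·51 + 14·11
1 = 14·62 − 17·51
1 = −17·113 + 31·62
1 = 31·9328 − 2559·113
So 113·(-2559) ≡ 1 (mod 9328), hence d ≡ -2559 ≡ 6769 (mod 9328).

6769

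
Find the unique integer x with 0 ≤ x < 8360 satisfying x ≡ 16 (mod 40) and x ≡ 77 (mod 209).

Write x = 16 + 40·k. Then 40·k ≡ 77 − 16 ≡ 61 (mod 209).
Need 40⁻¹ mod 209. Extended Euclid on (209, 40):
209 = 5*40 + 9
40 = 4*9 + 4
9 = 2*4 + 1
4 = 4*1 + 0
Back-substitute:
1 = 9 − 2·4
1 = −2·40 + 9·9
1 = 9·209 − 47·40
40⁻¹ ≡ 162 (mod 209), so k ≡ 162·61 ≡ 59 (mod 209).
x = 16 + 40·59 = 2376.

2376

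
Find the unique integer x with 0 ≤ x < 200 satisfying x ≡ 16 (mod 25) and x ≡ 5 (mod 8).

Write x = 16 + 25·k. Then 25·k ≡ 5 − 16 ≡ 5 (mod 8).
Need 25⁻¹ mod 8. Extended Euclid on (8, 1):
8 = 8×1 + 0
25⁻¹ ≡ 1 (mod 8), so k ≡ 1·5 ≡ 5 (mod 8).
x = 16 + 25·5 = 141.

141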